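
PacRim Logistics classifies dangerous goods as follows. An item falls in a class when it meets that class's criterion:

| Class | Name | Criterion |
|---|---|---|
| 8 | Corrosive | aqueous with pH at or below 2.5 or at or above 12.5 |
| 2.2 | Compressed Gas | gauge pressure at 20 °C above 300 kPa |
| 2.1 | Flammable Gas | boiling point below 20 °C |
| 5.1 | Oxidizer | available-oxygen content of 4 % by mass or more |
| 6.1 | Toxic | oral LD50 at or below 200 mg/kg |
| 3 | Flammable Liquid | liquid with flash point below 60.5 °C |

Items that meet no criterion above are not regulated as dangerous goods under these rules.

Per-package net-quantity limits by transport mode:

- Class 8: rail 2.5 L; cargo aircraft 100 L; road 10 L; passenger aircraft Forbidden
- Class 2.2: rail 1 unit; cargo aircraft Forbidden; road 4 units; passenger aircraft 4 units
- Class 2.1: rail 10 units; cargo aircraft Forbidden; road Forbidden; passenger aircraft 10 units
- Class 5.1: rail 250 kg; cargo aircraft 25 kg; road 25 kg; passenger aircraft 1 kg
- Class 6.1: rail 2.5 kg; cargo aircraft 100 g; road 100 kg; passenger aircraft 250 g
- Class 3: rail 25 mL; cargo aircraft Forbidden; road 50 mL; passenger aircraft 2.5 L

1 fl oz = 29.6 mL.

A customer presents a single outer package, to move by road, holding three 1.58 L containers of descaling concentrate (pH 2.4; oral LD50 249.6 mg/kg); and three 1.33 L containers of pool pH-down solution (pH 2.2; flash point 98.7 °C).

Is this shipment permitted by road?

Yes

pH 2.4 meets the Class 8 criterion (Corrosive), so the descaling concentrate is Class 8.
pH 2.2 meets the Class 8 criterion (Corrosive), so the pool pH-down solution is Class 8.
Total Class 8: (three 1.58 L containers = 4.74 L) + (three 1.33 L containers = 3.99 L) = 8.73 L.
8.73 L is within the road limit of 10 L for Class 8.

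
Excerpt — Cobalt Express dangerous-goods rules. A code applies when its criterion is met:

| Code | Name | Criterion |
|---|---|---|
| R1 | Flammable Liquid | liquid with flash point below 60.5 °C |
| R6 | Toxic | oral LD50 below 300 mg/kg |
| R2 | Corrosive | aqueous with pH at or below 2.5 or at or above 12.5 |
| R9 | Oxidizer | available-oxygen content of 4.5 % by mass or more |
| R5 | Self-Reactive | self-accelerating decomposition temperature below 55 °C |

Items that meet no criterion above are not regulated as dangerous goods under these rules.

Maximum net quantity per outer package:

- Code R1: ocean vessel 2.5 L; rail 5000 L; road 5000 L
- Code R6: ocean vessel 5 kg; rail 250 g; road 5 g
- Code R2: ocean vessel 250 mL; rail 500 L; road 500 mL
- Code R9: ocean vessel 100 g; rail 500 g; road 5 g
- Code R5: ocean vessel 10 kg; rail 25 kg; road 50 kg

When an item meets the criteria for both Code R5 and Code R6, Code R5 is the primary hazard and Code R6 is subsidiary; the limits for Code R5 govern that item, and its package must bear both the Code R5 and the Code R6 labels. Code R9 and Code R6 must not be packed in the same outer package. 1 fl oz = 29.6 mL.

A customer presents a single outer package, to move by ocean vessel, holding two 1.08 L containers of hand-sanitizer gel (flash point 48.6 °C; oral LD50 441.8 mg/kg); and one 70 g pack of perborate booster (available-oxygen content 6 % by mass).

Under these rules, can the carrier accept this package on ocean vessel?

Yes

With flash point 48.6 °C (< 60.5 °C), the hand-sanitizer gel falls in Code R1.
Perborate booster: available-oxygen content 6 % by mass ≥ 4.5 % by mass → Code R9 (Oxidizer).
Code R9 quantity: 70 g.
That is within the Code R9 ocean vessel limit of 100 g.
Code R1 quantity: two 1.08 L containers = 2.16 L.
That is within the Code R1 ocean vessel limit of 2.5 L.
The segregation rule (Code R9 with Code R6) does not apply to Code R9 with Code R1.
Every hazard code is within its ocean vessel limit and no segregation rule is violated.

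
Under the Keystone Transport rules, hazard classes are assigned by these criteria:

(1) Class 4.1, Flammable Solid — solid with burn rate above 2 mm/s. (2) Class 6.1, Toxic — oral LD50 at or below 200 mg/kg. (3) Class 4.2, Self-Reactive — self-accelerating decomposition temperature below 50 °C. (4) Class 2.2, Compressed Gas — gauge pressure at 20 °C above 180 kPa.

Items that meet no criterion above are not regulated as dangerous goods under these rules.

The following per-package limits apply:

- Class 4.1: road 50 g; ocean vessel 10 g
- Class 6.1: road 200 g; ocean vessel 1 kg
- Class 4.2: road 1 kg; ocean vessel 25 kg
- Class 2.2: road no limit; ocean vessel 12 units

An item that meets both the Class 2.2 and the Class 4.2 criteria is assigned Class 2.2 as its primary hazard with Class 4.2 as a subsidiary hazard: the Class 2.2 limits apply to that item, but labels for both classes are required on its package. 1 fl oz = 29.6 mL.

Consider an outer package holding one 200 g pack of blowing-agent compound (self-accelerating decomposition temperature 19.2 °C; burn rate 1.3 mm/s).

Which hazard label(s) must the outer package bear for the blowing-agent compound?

Blowing-agent compound: self-accelerating decomposition temperature 19.2 °C < 50 °C → Class 4.2 (Self-Reactive).
Only the Class 4.2 label is required.

Class 4.2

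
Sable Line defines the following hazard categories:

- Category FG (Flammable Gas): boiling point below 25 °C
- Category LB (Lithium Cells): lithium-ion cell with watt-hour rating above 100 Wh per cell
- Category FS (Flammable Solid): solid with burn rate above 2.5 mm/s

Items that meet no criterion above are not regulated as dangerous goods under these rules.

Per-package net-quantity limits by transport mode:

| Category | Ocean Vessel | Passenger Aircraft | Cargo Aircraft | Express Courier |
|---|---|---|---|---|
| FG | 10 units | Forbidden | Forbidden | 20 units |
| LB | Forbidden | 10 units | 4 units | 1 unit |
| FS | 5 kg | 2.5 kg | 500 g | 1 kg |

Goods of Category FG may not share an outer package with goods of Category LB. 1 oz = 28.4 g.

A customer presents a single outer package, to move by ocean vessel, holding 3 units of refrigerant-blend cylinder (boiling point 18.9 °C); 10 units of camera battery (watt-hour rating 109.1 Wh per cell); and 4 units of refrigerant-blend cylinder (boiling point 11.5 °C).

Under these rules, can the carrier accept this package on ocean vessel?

With boiling point 18.9 °C (< 25 °C), the refrigerant-blend cylinder falls in Category FG.
With watt-hour rating 109.1 Wh per cell (> 100 Wh per cell), the camera battery falls in Category LB.
Refrigerant-blend cylinder: boiling point 11.5 °C < 25 °C → Category FG (Flammable Gas).
Total Category FG: 3 units + 4 units = 7 units.
That is within the Category FG ocean vessel limit of 10 units.
Category LB quantity: 10 units.
By ocean vessel, Category LB is Forbidden regardless of quantity.
Category FG and Category LB may not share an outer package.

No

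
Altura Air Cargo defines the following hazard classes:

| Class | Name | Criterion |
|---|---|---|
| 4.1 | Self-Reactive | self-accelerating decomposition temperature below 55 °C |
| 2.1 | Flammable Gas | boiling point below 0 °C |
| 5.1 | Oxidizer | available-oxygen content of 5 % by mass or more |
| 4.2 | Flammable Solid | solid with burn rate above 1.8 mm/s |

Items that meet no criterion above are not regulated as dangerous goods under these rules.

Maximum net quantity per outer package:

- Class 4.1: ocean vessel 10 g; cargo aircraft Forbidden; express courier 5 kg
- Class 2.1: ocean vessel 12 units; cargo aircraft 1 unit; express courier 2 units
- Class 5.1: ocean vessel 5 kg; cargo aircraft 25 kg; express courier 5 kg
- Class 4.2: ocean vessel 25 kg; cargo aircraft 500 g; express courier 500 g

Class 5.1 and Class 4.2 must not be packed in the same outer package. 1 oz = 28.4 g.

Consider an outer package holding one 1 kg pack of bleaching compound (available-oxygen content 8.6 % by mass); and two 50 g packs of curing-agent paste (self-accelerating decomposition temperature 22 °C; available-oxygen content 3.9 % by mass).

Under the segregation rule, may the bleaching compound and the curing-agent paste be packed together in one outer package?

Yes

Available-oxygen content 8.6 % by mass meets the Class 5.1 criterion (Oxidizer), so the bleaching compound is Class 5.1.
Curing-agent paste: self-accelerating decomposition temperature 22 °C < 55 °C → Class 4.1 (Self-Reactive).
No segregation rule bars Class 5.1 with Class 4.1.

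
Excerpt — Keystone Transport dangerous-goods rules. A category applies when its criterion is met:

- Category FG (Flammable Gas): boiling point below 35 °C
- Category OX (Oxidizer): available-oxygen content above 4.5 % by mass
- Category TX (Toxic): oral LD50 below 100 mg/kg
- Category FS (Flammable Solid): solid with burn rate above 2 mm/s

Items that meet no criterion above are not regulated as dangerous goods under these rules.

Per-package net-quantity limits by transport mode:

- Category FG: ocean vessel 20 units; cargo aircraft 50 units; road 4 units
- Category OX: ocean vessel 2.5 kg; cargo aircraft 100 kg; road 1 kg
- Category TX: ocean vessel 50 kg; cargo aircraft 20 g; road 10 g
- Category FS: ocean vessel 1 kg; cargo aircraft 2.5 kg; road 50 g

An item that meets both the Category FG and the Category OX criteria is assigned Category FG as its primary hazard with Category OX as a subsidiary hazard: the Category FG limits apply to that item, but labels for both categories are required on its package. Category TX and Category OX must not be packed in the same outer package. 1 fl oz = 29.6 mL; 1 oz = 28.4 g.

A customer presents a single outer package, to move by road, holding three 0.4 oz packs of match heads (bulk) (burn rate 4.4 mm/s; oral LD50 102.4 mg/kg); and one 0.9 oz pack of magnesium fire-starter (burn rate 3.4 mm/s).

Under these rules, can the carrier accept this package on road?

No

The match heads (bulk) have burn rate 4.4 mm/s, which is > 2 mm/s, so they are Category FS (Flammable Solid).
Burn rate 3.4 mm/s meets the Category FS criterion (Flammable Solid), so the magnesium fire-starter is Category FS.
Total Category FS: (three 0.4 oz packs = 34.08 g) + (one 0.9 oz pack = 25.56 g) = 59.64 g.
59.64 g exceeds the road limit of 50 g for Category FS.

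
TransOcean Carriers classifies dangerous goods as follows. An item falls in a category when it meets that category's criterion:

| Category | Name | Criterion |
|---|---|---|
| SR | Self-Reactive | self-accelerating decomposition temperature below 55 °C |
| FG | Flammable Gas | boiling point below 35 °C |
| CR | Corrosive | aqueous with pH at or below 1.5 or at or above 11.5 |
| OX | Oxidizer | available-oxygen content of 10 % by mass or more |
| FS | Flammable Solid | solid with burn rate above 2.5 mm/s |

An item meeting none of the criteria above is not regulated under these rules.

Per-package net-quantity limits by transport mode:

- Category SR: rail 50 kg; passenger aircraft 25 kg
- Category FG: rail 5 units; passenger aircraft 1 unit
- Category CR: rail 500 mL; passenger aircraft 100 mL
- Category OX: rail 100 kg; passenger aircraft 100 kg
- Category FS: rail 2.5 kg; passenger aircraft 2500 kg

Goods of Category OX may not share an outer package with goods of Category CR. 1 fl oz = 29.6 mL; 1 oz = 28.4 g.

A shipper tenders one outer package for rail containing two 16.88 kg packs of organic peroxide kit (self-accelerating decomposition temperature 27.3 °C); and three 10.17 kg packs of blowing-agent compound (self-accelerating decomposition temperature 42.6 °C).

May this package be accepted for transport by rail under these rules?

Organic peroxide kit: self-accelerating decomposition temperature 27.3 °C < 55 °C → Category SR (Self-Reactive).
With self-accelerating decomposition temperature 42.6 °C (< 55 °C), the blowing-agent compound falls in Category SR.
Total Category SR: (two 16.88 kg packs = 33.76 kg) + (three 10.17 kg packs = 30.51 kg) = 64.27 kg.
64.27 kg > 50 kg (rail limit, Category SR) — over the limit.

No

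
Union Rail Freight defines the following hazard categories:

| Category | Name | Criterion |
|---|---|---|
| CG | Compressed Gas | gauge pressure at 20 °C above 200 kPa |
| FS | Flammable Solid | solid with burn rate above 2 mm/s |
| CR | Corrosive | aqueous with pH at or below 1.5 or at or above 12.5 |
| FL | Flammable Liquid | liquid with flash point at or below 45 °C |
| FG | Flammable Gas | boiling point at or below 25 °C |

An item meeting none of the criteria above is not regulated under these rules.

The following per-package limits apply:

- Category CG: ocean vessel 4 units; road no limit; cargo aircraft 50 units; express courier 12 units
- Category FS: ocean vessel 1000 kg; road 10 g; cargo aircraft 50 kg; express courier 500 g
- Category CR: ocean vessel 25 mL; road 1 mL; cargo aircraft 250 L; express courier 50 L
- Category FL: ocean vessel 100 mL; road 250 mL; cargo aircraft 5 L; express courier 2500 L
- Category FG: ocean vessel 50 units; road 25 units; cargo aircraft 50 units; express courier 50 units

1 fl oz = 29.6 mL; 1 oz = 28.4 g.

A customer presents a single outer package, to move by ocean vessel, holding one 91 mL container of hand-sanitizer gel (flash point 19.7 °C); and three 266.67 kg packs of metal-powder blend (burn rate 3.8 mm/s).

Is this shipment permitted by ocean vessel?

The hand-sanitizer gel has flash point 19.7 °C, which is ≤ 45 °C, so it is Category FL (Flammable Liquid).
With burn rate 3.8 mm/s (> 2 mm/s), the metal-powder blend falls in Category FS.
Category FL quantity: 91 mL.
91 mL ≤ 100 mL (ocean vessel limit, Category FL) — within limit.
Category FS quantity: three 266.67 kg packs = 800.01 kg.
800.01 kg is within the ocean vessel limit of 1000 kg for Category FS.
Every hazard category is within its ocean vessel limit and no segregation rule is violated.

Yes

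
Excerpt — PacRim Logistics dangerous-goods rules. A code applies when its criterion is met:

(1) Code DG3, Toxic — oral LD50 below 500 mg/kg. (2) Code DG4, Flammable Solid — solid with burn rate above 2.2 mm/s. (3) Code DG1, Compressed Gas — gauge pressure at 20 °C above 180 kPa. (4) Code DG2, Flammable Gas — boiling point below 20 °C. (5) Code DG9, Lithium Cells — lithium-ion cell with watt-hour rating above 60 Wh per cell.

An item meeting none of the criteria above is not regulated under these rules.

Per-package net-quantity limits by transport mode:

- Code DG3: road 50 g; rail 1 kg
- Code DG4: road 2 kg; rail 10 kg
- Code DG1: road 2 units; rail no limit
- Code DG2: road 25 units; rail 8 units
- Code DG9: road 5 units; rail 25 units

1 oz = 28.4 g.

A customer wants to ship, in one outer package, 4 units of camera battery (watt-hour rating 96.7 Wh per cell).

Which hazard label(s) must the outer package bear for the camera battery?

Camera battery: watt-hour rating 96.7 Wh per cell > 60 Wh per cell → Code DG9 (Lithium Cells).
Only the Code DG9 label is required.

Code DG9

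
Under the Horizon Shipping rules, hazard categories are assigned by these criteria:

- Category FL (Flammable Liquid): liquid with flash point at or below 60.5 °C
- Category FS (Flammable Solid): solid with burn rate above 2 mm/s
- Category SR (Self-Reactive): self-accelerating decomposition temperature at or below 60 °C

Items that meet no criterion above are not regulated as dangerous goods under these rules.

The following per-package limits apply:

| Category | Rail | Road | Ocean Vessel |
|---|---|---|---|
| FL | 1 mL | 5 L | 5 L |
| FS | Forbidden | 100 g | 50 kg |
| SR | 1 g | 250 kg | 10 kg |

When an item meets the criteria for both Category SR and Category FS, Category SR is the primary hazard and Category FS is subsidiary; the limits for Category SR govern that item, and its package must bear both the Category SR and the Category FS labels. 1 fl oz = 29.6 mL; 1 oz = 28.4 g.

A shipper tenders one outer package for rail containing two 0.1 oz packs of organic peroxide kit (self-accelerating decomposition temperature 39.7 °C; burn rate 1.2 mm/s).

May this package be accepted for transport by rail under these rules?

No

Organic peroxide kit: self-accelerating decomposition temperature 39.7 °C ≤ 60 °C → Category SR (Self-Reactive).
Category SR quantity: two 0.1 oz packs = 5.68 g.
5.68 g exceeds the rail limit of 1 g for Category SR.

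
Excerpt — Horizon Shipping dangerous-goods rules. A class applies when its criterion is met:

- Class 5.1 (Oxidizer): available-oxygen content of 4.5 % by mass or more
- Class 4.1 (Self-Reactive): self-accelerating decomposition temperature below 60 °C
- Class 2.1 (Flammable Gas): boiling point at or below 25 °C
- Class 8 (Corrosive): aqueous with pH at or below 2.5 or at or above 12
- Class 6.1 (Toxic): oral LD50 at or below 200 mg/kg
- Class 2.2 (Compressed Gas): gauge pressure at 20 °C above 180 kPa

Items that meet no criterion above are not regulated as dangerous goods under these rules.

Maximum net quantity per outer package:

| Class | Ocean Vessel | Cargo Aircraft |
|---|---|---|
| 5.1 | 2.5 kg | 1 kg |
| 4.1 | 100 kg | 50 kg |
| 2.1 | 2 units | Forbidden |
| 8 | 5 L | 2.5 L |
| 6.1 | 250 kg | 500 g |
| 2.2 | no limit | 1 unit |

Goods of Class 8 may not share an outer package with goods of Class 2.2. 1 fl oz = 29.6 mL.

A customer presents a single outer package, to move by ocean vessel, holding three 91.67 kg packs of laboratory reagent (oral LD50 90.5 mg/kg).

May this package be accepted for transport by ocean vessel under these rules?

The laboratory reagent has oral LD50 90.5 mg/kg, which is ≤ 200 mg/kg, so it is Class 6.1 (Toxic).
Class 6.1 quantity: three 91.67 kg packs = 275.01 kg.
275.01 kg exceeds the ocean vessel limit of 250 kg for Class 6.1.

No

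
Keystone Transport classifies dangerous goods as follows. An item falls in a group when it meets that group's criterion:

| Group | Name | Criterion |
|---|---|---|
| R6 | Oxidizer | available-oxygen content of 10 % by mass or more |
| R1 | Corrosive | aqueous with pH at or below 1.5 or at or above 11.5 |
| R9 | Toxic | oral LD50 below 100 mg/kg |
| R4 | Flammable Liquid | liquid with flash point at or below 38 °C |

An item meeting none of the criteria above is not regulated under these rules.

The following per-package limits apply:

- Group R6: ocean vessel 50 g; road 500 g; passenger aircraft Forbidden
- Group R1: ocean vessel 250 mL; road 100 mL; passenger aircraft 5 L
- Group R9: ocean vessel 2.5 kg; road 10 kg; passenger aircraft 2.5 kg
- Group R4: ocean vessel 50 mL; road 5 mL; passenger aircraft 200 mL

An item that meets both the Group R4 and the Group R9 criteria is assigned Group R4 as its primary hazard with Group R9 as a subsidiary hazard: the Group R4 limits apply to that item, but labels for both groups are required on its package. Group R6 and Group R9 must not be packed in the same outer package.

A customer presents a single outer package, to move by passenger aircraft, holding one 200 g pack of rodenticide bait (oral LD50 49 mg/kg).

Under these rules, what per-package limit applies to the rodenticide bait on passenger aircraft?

The rodenticide bait has oral LD50 49 mg/kg, which is < 100 mg/kg, so it is Group R9 (Toxic).
The passenger aircraft limit for Group R9 is 2.5 kg.

2.5 kg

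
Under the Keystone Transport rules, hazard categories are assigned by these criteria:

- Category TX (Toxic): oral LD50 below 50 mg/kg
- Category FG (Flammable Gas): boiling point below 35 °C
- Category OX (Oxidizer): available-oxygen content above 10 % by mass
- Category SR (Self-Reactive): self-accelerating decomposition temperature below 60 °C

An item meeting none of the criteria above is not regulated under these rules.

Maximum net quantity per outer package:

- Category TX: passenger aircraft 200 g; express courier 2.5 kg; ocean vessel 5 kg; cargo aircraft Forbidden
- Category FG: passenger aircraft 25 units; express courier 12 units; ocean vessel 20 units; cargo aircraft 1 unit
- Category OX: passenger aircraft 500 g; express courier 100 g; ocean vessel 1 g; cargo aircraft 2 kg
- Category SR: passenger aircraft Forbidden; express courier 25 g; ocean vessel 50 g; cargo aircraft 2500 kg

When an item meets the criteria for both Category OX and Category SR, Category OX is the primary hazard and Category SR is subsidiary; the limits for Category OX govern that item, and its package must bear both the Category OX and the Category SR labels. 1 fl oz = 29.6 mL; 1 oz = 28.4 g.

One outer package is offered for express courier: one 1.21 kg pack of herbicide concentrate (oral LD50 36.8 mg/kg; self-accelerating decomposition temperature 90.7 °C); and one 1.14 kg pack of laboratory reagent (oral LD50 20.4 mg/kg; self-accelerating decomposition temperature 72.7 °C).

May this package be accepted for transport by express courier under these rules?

Yes

With oral LD50 36.8 mg/kg (< 50 mg/kg), the herbicide concentrate falls in Category TX.
The laboratory reagent has oral LD50 20.4 mg/kg, which is < 50 mg/kg, so it is Category TX (Toxic).
Category TX net quantity: 1.21 kg + 1.14 kg = 2.35 kg.
2.35 kg is within the express courier limit of 2.5 kg for Category TX.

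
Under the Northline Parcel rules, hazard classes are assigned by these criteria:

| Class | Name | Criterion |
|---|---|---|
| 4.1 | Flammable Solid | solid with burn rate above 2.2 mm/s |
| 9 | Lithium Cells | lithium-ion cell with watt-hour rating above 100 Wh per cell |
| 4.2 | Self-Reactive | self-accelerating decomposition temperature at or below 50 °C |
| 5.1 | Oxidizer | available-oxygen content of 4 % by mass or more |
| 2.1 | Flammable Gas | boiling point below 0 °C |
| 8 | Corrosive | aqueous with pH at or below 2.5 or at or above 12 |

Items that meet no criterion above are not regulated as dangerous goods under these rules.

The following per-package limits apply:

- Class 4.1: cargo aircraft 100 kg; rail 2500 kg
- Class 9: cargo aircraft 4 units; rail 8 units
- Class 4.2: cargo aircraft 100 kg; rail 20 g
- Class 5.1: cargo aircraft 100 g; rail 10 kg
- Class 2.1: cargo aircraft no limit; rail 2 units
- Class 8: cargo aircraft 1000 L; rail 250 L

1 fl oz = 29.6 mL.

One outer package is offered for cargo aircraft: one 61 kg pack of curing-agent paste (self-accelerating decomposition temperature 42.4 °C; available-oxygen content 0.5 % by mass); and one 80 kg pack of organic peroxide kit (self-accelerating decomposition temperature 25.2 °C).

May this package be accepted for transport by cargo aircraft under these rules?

No

Self-accelerating decomposition temperature 42.4 °C meets the Class 4.2 criterion (Self-Reactive), so the curing-agent paste is Class 4.2.
The organic peroxide kit has self-accelerating decomposition temperature 25.2 °C, which is ≤ 50 °C, so it is Class 4.2 (Self-Reactive).
Class 4.2 net quantity: 61 kg + 80 kg = 141 kg.
That exceeds the Class 4.2 cargo aircraft limit of 100 kg.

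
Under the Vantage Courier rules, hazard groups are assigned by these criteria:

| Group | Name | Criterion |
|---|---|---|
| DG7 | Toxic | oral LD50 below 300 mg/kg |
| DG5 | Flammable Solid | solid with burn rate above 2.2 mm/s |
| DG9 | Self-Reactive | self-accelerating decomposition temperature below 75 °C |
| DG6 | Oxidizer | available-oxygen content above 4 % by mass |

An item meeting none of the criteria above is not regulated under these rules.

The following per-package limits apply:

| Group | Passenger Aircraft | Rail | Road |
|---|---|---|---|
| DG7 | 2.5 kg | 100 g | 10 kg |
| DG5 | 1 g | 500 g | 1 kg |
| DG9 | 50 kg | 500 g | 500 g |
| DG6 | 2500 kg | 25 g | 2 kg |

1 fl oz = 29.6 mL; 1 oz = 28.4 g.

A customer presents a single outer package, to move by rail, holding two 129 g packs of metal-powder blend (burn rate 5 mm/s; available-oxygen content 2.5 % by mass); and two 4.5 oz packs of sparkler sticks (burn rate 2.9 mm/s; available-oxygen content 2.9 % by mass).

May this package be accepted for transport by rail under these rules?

The metal-powder blend has burn rate 5 mm/s, which is > 2.2 mm/s, so it is Group DG5 (Flammable Solid).
With burn rate 2.9 mm/s (> 2.2 mm/s), the sparkler sticks fall in Group DG5.
Total Group DG5: (two 129 g packs = 258 g) + (two 4.5 oz packs = 255.6 g) = 513.6 g.
513.6 g > 500 g (rail limit, Group DG5) — over the limit.

No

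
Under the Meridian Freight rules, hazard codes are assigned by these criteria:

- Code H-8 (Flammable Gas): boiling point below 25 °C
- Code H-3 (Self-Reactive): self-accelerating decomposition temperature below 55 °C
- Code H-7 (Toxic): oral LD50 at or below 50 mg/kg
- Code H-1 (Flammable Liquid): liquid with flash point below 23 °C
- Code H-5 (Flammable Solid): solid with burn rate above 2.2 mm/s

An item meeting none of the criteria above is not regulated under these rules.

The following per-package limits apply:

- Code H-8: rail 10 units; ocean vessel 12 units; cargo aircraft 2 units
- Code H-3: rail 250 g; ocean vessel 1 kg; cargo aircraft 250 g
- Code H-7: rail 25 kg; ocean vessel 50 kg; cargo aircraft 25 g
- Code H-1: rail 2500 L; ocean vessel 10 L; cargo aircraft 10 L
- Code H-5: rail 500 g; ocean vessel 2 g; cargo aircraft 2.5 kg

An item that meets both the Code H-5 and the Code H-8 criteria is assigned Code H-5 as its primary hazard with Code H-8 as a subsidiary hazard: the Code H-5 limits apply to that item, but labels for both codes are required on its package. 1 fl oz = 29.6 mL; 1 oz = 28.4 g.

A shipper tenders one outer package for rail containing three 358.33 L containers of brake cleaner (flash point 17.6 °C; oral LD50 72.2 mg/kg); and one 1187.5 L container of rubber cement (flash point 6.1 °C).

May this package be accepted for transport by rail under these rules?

Brake cleaner: flash point 17.6 °C < 23 °C → Code H-1 (Flammable Liquid).
Rubber cement: flash point 6.1 °C < 23 °C → Code H-1 (Flammable Liquid).
Code H-1 net quantity: (three 358.33 L containers = 1074.99 L) + 1187.5 L = 2262.49 L.
That is within the Code H-1 rail limit of 2500 L.

Yes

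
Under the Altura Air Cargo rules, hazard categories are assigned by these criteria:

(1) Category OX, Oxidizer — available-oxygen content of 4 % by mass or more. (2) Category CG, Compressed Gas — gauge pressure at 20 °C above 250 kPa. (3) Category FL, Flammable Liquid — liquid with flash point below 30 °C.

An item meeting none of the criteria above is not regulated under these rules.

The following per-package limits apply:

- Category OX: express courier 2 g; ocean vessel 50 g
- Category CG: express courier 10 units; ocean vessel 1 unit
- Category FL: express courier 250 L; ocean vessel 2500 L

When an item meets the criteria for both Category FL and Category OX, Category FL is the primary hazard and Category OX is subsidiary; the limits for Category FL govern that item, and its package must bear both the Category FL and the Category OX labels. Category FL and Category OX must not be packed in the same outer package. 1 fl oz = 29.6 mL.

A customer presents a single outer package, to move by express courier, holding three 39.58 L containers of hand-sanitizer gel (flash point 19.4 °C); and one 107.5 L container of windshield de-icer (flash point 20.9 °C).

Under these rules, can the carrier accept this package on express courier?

Flash point 19.4 °C meets the Category FL criterion (Flammable Liquid), so the hand-sanitizer gel is Category FL.
Flash point 20.9 °C meets the Category FL criterion (Flammable Liquid), so the windshield de-icer is Category FL.
Category FL net quantity: (three 39.58 L containers = 118.74 L) + 107.5 L = 226.24 L.
That is within the Category FL express courier limit of 250 L.

Yes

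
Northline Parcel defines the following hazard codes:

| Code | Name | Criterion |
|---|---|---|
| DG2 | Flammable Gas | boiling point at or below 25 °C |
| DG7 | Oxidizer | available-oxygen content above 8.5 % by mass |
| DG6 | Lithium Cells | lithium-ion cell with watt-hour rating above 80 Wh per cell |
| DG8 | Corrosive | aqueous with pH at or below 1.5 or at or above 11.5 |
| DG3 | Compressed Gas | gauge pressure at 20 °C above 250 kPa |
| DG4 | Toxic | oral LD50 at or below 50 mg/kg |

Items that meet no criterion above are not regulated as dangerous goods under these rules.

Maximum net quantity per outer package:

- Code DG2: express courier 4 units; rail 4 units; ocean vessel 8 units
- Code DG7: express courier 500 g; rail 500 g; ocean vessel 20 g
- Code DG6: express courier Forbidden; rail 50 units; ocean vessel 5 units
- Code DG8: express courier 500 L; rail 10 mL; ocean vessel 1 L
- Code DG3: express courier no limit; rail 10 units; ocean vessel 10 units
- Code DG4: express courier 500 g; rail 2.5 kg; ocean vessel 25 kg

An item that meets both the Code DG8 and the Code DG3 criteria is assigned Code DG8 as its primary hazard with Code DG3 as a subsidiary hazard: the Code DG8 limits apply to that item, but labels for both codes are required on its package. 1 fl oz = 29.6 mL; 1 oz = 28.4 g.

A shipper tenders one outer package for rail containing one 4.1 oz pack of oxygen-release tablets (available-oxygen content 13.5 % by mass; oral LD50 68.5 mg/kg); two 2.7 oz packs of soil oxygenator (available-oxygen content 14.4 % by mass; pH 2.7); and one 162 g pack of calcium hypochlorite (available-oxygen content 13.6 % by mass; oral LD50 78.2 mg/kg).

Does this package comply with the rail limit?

The oxygen-release tablets have available-oxygen content 13.5 % by mass, which is > 8.5 % by mass, so they are Code DG7 (Oxidizer).
The soil oxygenator has available-oxygen content 14.4 % by mass, which is > 8.5 % by mass, so it is Code DG7 (Oxidizer).
With available-oxygen content 13.6 % by mass (> 8.5 % by mass), the calcium hypochlorite falls in Code DG7.
Total Code DG7: (one 4.1 oz pack = 116.44 g) + (two 2.7 oz packs = 153.36 g) + 162 g = 431.8 g.
That is within the Code DG7 rail limit of 500 g.

Yes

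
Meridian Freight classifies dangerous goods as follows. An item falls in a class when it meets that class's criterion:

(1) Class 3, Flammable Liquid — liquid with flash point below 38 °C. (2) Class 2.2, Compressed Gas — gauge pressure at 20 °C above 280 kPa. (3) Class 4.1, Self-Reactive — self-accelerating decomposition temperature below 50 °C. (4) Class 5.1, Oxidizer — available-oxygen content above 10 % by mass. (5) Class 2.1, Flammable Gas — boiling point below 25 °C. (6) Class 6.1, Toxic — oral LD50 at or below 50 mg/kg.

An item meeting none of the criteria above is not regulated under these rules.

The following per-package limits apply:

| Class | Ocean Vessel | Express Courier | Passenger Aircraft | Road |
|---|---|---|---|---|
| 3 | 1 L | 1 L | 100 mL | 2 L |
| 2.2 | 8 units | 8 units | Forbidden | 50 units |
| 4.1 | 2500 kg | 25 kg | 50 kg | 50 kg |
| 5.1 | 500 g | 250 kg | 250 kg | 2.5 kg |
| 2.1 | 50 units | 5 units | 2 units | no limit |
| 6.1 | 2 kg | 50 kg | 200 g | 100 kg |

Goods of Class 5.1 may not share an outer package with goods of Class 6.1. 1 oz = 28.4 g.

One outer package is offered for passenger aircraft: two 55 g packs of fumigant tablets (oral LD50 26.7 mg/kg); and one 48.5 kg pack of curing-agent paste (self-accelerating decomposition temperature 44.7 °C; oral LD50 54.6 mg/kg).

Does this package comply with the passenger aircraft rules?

Yes

Fumigant tablets: oral LD50 26.7 mg/kg ≤ 50 mg/kg → Class 6.1 (Toxic).
Curing-agent paste: self-accelerating decomposition temperature 44.7 °C < 50 °C → Class 4.1 (Self-Reactive).
Class 4.1 quantity: 48.5 kg.
That is within the Class 4.1 passenger aircraft limit of 50 kg.
Class 6.1 quantity: two 55 g packs = 110 g.
110 g ≤ 200 g (passenger aircraft limit, Class 6.1) — within limit.
The segregation rule (Class 5.1 with Class 6.1) does not apply to Class 4.1 with Class 6.1.
Every hazard class is within its passenger aircraft limit and no segregation rule is violated.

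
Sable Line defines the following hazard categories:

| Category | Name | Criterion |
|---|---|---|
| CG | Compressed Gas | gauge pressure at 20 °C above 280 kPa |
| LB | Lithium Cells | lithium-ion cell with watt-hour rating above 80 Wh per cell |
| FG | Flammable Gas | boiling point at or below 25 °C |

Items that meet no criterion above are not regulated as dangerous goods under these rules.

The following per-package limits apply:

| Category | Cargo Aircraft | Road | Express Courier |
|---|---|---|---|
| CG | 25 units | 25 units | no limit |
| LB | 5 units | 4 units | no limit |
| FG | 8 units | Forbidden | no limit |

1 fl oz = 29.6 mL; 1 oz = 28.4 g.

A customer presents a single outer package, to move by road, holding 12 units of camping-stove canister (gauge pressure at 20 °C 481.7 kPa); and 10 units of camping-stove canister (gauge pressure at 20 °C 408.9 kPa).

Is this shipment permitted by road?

Camping-stove canister: gauge pressure at 20 °C 481.7 kPa > 280 kPa → Category CG (Compressed Gas).
The camping-stove canister has gauge pressure at 20 °C 408.9 kPa, which is > 280 kPa, so it is Category CG (Compressed Gas).
Category CG net quantity: 12 units + 10 units = 22 units.
That is within the Category CG road limit of 25 units.

Yes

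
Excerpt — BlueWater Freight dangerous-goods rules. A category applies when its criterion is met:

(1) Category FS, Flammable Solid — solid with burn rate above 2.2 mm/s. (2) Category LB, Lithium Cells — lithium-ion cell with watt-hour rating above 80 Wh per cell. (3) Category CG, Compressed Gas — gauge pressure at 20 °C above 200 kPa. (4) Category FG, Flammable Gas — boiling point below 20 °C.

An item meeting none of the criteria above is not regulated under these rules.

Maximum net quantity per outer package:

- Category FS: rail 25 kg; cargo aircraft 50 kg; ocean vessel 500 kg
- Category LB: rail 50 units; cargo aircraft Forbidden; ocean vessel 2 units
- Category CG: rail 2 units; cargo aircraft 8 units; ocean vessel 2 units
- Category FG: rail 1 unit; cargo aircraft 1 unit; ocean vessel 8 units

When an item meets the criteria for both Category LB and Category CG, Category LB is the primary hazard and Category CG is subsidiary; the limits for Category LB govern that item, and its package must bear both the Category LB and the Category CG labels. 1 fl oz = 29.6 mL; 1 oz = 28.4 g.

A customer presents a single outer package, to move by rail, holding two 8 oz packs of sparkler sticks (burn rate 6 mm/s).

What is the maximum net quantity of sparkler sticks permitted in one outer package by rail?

The sparkler sticks have burn rate 6 mm/s, which is > 2.2 mm/s, so they are Category FS (Flammable Solid).
The rail limit for Category FS is 25 kg.

25 kg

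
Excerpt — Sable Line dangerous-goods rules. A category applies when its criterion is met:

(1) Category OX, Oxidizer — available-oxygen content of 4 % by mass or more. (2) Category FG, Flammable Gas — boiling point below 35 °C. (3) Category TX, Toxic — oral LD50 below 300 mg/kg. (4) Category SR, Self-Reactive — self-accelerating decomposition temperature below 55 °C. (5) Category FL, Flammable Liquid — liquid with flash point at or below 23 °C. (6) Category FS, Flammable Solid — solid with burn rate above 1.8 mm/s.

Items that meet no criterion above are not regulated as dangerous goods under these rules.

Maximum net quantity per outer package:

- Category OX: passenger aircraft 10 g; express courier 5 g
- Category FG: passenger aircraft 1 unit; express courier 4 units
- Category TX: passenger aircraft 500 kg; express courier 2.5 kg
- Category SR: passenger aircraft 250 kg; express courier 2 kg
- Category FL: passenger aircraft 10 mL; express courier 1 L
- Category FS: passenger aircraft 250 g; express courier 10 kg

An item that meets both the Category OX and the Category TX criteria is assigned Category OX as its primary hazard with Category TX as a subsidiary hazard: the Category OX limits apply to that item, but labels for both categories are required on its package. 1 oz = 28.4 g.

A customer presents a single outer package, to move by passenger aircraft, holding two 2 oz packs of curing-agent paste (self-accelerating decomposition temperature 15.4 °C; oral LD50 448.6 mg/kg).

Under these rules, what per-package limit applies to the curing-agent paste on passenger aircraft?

250 kg

With self-accelerating decomposition temperature 15.4 °C (< 55 °C), the curing-agent paste falls in Category SR.
The passenger aircraft limit for Category SR is 250 kg.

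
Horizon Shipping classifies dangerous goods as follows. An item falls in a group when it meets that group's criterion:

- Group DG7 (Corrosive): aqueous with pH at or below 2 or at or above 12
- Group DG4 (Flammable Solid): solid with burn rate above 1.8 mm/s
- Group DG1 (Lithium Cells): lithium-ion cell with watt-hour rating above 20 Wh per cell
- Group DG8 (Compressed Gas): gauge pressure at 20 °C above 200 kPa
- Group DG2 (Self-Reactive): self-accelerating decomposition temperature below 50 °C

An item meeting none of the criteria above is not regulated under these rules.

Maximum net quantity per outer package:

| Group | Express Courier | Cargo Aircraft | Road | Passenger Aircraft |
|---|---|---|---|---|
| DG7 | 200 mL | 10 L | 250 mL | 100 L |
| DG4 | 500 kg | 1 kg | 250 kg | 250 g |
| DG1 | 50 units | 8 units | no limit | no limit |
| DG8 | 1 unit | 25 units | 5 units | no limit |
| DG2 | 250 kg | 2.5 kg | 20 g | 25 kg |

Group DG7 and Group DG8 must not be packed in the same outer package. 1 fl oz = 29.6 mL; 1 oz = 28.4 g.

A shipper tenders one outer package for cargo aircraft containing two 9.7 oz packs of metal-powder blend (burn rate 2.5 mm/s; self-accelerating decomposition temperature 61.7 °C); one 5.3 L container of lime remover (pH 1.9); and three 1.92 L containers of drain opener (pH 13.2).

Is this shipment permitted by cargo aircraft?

No

Metal-powder blend: burn rate 2.5 mm/s > 1.8 mm/s → Group DG4 (Flammable Solid).
pH 1.9 meets the Group DG7 criterion (Corrosive), so the lime remover is Group DG7.
Drain opener: pH 13.2 ≥ 12 → Group DG7 (Corrosive).
Total Group DG7: 5.3 L + (three 1.92 L containers = 5.76 L) = 11.06 L.
11.06 L exceeds the cargo aircraft limit of 10 L for Group DG7.
Group DG4 quantity: two 9.7 oz packs = 550.96 g.
That is within the Group DG4 cargo aircraft limit of 1 kg.
The segregation rule (Group DG7 with Group DG8) does not apply to Group DG7 with Group DG4.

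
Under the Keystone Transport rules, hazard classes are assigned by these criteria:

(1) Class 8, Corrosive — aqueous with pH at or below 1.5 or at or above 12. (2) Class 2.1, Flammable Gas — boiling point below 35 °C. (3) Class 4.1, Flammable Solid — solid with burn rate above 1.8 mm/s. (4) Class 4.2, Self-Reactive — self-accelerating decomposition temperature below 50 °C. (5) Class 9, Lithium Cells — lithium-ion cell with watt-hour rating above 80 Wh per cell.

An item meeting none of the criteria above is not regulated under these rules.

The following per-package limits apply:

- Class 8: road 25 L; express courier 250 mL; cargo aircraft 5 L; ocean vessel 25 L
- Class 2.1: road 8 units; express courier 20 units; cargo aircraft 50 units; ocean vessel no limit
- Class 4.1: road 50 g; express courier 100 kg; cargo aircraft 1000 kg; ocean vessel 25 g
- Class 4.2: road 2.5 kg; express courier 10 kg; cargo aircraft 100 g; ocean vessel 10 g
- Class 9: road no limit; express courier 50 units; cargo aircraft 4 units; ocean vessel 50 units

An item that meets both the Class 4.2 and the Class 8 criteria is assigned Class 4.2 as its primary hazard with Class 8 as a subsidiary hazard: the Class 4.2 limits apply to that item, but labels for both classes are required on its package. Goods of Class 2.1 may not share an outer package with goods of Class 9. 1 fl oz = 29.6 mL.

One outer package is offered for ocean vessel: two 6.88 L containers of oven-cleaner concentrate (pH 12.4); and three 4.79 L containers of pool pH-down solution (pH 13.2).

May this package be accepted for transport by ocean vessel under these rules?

With pH 12.4 (≥ 12), the oven-cleaner concentrate falls in Class 8.
pH 13.2 meets the Class 8 criterion (Corrosive), so the pool pH-down solution is Class 8.
Class 8 net quantity: (two 6.88 L containers = 13.76 L) + (three 4.79 L containers = 14.37 L) = 28.13 L.
28.13 L > 25 L (ocean vessel limit, Class 8) — over the limit.

No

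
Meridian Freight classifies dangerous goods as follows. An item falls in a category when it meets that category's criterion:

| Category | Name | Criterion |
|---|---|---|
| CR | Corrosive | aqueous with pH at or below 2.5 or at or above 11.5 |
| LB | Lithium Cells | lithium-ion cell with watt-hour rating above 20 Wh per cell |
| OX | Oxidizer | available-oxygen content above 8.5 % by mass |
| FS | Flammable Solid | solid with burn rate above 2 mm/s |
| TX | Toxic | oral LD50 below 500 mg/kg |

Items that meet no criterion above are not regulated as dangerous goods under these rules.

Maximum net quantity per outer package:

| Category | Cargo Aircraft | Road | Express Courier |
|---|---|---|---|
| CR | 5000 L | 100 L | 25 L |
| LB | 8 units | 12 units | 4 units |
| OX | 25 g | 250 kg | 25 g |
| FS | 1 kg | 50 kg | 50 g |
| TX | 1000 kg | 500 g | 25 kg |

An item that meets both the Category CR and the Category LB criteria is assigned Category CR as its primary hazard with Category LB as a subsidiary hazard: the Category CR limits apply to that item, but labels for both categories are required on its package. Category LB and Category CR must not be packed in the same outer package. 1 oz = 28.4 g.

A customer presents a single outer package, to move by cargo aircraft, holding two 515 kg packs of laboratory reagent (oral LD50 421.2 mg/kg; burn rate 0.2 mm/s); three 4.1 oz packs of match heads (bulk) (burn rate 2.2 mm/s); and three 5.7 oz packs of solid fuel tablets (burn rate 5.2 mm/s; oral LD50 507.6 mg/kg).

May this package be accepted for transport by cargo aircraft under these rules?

Oral LD50 421.2 mg/kg meets the Category TX criterion (Toxic), so the laboratory reagent is Category TX.
With burn rate 2.2 mm/s (> 2 mm/s), the match heads (bulk) fall in Category FS.
Burn rate 5.2 mm/s meets the Category FS criterion (Flammable Solid), so the solid fuel tablets are Category FS.
Total Category FS: (three 4.1 oz packs = 349.32 g) + (three 5.7 oz packs = 485.64 g) = 834.96 g.
834.96 g is within the cargo aircraft limit of 1 kg for Category FS.
Category TX quantity: two 515 kg packs = 1030 kg.
That exceeds the Category TX cargo aircraft limit of 1000 kg.
The segregation rule (Category LB with Category CR) does not apply to Category FS with Category TX.

No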